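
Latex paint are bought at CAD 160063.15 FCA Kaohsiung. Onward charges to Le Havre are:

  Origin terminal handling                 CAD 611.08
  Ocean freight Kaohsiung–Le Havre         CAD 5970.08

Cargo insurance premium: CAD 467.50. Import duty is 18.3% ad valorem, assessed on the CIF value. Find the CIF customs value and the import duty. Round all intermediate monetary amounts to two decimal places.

CIF = FCA price + pre-shipment costs + freight + insurance
CIF = 160063.15 + 611.08 + 5970.08 + 467.50 = 167111.81
Import duty = 167111.81 × 18.3% = 30581.46

CIF value: CAD 167111.81; import duty: CAD 30581.46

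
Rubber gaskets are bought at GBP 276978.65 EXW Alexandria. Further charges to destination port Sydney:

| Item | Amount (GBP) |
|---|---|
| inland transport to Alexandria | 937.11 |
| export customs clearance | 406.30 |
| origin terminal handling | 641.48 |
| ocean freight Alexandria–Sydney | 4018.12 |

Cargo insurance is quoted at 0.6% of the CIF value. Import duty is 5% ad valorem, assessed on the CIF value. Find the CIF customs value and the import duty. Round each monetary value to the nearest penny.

Let C be the CIF value. C = EXW price + pre-shipment costs + freight + 0.6% × C
C − 0.6% × C = 276978.65 + 937.11 + 406.30 + 641.48 + 4018.12
0.994 × C = 282981.66
C = 282981.66 / 0.994 = 284689.80
Insurance premium = 0.6% × 284689.80 = 1708.14
Import duty = 284689.80 × 5% = 14234.49

CIF value: GBP 284689.80; import duty: GBP 14234.49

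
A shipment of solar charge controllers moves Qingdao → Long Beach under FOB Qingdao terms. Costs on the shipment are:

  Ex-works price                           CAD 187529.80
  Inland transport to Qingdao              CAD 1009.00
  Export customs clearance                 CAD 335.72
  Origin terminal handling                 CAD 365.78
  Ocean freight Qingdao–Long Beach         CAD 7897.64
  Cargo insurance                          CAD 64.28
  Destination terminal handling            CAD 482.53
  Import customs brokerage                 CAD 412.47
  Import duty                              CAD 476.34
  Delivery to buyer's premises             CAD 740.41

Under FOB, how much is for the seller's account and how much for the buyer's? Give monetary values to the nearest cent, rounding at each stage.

Seller: CAD 189240.30; buyer: CAD 10073.67

FOB: the seller bears costs until goods are on board at the origin port; the buyer bears freight, insurance and all costs thereafter.
Seller's account: goods 187529.80 + inland to port 1009.00 + export clearance 335.72 + origin terminal 365.78 = 189240.30
Buyer's account: freight 7897.64 + insurance 64.28 + destination terminal 482.53 + brokerage 412.47 + duty 476.34 + delivery 740.41 = 10073.67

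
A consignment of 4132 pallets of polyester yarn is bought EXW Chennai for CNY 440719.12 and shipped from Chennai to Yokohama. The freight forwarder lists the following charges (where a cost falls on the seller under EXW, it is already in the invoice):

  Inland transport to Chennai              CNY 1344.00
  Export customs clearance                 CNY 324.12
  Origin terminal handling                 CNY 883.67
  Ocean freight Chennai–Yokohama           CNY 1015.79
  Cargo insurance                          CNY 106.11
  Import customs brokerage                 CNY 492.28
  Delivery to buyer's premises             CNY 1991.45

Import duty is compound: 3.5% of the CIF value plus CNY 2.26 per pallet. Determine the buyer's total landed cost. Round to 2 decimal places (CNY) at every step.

EXW: the seller makes goods available at their premises; the buyer bears all onward costs.
CIF value = EXW price + inland to port + export clearance + origin terminal + freight + insurance = 440719.12 + 1344.00 + 324.12 + 883.67 + 1015.79 + 106.11 = 444392.81
Ad valorem component: 444392.81 × 3.5% = 15553.75
Specific component: 4132 × 2.26 = 9338.32
Import duty = 15553.75 + 9338.32 = 24892.07
Buyer bears: inland to port 1344.00 + export clearance 324.12 + origin terminal 883.67 + freight 1015.79 + insurance 106.11 + brokerage 492.28 + delivery 1991.45 + duty 24892.07 = 31049.49
Landed cost = invoice 440719.12 + 31049.49 = 471768.61

Total landed cost: CNY 471768.61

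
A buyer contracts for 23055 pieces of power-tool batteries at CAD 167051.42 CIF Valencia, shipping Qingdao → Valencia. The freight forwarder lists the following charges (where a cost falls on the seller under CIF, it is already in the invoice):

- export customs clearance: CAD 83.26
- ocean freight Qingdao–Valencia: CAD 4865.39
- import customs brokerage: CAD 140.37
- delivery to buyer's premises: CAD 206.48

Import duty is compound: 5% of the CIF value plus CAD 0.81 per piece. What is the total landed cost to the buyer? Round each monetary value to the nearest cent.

Total landed cost: CAD 194425.39

CIF: the seller pays costs through ocean freight and marine insurance to the destination port.
Already in the invoice (seller's account under CIF): export clearance, freight — exclude.
The CIF price already equals the CIF value: 167051.42
Ad valorem component: 167051.42 × 5% = 8352.57
Specific component: 23055 × 0.81 = 18674.55
Import duty = 8352.57 + 18674.55 = 27027.12
Buyer bears: brokerage 140.37 + delivery 206.48 + duty 27027.12 = 27373.97
Landed cost = invoice 167051.42 + 27373.97 = 194425.39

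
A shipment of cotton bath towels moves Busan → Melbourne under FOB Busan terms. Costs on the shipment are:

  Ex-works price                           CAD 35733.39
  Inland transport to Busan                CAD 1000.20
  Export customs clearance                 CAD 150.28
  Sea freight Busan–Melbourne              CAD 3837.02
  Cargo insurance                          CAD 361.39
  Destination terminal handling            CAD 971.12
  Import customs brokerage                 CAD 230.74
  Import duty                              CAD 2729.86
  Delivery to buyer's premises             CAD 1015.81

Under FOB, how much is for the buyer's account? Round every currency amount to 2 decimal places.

FOB: the seller bears costs until goods are on board at the origin port; the buyer bears freight, insurance and all costs thereafter.
Seller's account: goods 35733.39 + inland to port 1000.20 + export clearance 150.28 = 36883.87
Buyer's account: freight 3837.02 + insurance 361.39 + destination terminal 971.12 + brokerage 230.74 + duty 2729.86 + delivery 1015.81 = 9145.94

Buyer's account: CAD 9145.94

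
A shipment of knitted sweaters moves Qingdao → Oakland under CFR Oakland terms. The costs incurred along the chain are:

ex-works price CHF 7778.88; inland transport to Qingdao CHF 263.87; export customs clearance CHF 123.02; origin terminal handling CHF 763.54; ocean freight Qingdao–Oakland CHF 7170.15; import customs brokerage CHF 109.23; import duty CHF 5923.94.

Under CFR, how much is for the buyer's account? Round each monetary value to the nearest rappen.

Buyer's account: CHF 6033.17

CFR: the seller pays costs through ocean freight to the destination port, but not insurance.
Seller's account: goods 7778.88 + inland to port 263.87 + export clearance 123.02 + origin terminal 763.54 + freight 7170.15 = 16099.46
Buyer's account: brokerage 109.23 + duty 5923.94 = 6033.17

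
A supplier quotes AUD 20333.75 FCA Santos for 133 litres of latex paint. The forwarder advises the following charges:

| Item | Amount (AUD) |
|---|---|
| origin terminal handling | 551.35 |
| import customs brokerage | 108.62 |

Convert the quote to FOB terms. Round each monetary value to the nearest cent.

Not relevant to the conversion: brokerage — on the buyer under both terms; not part of either seller's price.
From FCA to FOB, the seller additionally bears: origin terminal.
FOB price = 20333.75 + 551.35 = 20885.10

FOB price: AUD 20885.10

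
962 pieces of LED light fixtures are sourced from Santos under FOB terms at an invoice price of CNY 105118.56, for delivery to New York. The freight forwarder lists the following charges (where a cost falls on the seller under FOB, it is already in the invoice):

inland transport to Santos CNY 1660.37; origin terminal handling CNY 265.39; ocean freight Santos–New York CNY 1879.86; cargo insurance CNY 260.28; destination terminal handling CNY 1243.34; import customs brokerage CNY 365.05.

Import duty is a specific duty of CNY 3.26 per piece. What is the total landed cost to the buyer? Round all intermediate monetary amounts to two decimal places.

FOB: the seller bears costs until goods are on board at the origin port; the buyer bears freight, insurance and all costs thereafter.
Already in the invoice (seller's account under FOB): inland to port, origin terminal — exclude.
CIF value = FOB price + freight + insurance = 105118.56 + 1879.86 + 260.28 = 107258.70
Import duty = 962 × 3.26 = 3136.12
Buyer bears: freight 1879.86 + insurance 260.28 + destination terminal 1243.34 + brokerage 365.05 + duty 3136.12 = 6884.65
Landed cost = invoice 105118.56 + 6884.65 = 112003.21

Total landed cost: CNY 112003.21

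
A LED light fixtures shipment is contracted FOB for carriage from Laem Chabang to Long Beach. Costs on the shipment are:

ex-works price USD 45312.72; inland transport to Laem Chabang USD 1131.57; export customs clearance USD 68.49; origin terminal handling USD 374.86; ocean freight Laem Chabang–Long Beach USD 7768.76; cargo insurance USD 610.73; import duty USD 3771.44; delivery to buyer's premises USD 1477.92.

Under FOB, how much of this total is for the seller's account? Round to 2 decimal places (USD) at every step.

FOB: the seller bears costs until goods are on board at the origin port; the buyer bears freight, insurance and all costs thereafter.
Seller's account: goods 45312.72 + inland to port 1131.57 + export clearance 68.49 + origin terminal 374.86 = 46887.64
Buyer's account: freight 7768.76 + insurance 610.73 + duty 3771.44 + delivery 1477.92 = 13628.85

Seller's account: USD 46887.64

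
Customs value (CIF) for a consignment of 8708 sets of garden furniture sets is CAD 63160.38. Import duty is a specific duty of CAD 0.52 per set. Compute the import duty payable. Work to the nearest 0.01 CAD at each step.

Import duty: CAD 4528.16

Import duty = 8708 × 0.52 = 4528.16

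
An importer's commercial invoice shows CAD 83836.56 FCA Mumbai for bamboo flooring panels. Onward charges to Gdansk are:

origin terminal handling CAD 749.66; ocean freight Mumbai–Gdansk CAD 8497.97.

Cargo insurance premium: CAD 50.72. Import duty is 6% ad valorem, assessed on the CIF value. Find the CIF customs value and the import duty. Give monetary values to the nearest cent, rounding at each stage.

CIF value: CAD 93134.91; import duty: CAD 5588.09

CIF = FCA price + pre-shipment costs + freight + insurance
CIF = 83836.56 + 749.66 + 8497.97 + 50.72 = 93134.91
Import duty = 93134.91 × 6% = 5588.09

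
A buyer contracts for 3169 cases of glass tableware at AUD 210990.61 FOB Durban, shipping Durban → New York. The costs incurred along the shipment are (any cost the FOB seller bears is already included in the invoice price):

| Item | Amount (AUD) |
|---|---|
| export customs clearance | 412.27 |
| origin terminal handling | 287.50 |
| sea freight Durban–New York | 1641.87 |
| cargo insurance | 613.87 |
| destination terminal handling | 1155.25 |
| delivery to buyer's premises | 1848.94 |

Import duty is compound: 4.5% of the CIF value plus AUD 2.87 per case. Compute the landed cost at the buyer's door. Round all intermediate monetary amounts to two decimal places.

FOB: the seller bears costs until goods are on board at the origin port; the buyer bears freight, insurance and all costs thereafter.
Already in the invoice (seller's account under FOB): export clearance, origin terminal — exclude.
CIF value = FOB price + freight + insurance = 210990.61 + 1641.87 + 613.87 = 213246.35
Ad valorem component: 213246.35 × 4.5% = 9596.09
Specific component: 3169 × 2.87 = 9095.03
Import duty = 9596.09 + 9095.03 = 18691.12
Buyer bears: freight 1641.87 + insurance 613.87 + destination terminal 1155.25 + delivery 1848.94 + duty 18691.12 = 23951.05
Landed cost = invoice 210990.61 + 23951.05 = 234941.66

Total landed cost: AUD 234941.66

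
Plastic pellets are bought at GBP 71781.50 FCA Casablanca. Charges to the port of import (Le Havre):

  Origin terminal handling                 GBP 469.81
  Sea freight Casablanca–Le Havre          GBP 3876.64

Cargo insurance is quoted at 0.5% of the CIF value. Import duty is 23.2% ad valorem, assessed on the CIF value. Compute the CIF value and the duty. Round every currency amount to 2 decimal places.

CIF value: GBP 76510.50; import duty: GBP 17750.44

Let C be the CIF value. C = FCA price + pre-shipment costs + freight + 0.5% × C
C − 0.5% × C = 71781.50 + 469.81 + 3876.64
0.995 × C = 76127.95
C = 76127.95 / 0.995 = 76510.50
Insurance premium = 0.5% × 76510.50 = 382.55
Import duty = 76510.50 × 23.2% = 17750.44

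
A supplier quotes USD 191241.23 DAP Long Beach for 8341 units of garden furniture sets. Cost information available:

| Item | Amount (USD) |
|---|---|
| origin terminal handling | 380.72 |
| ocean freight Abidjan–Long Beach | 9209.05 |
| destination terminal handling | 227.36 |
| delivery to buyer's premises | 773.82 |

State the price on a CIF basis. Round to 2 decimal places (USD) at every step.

CIF price: USD 190240.05

Not relevant to the conversion: freight, origin terminal — on the seller under both DAP and CIF; already in the DAP price and stays in the CIF price.
From DAP to CIF, the seller no longer bears: destination terminal, delivery.
CIF price = 191241.23 − 227.36 − 773.82 = 190240.05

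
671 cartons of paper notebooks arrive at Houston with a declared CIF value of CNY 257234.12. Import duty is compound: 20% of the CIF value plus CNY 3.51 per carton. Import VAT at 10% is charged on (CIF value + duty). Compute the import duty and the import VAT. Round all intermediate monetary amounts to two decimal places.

Ad valorem component: 257234.12 × 20% = 51446.82
Specific component: 671 × 3.51 = 2355.21
Import duty = 51446.82 + 2355.21 = 53802.03
VAT base = CIF + duty = 257234.12 + 53802.03 = 311036.15
Import VAT = 311036.15 × 10% = 31103.62

Import duty: CNY 53802.03; import VAT: CNY 31103.62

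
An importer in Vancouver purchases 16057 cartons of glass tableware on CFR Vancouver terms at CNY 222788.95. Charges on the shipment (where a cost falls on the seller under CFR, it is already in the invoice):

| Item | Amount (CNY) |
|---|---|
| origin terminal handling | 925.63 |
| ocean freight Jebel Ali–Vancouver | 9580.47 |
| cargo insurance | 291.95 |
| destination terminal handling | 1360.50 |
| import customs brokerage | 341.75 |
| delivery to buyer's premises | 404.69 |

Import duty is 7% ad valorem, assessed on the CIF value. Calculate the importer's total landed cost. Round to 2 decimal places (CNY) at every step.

CFR: the seller pays costs through ocean freight to the destination port, but not insurance.
Already in the invoice (seller's account under CFR): origin terminal, freight — exclude.
CIF value = CFR price + insurance = 222788.95 + 291.95 = 223080.90
Import duty = 223080.90 × 7% = 15615.66
Buyer bears: insurance 291.95 + destination terminal 1360.50 + brokerage 341.75 + delivery 404.69 + duty 15615.66 = 18014.55
Landed cost = invoice 222788.95 + 18014.55 = 240803.50

Total landed cost: CNY 240803.50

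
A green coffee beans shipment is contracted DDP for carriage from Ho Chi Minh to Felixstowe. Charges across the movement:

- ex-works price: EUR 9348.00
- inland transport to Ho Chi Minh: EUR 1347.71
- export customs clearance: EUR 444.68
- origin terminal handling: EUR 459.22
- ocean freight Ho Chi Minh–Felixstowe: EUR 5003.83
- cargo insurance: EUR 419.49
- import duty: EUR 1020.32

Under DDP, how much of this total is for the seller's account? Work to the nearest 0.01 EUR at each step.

Seller's account: EUR 18043.25

DDP: the seller bears all costs including import duty.
Seller's account: goods 9348.00 + inland to port 1347.71 + export clearance 444.68 + origin terminal 459.22 + freight 5003.83 + insurance 419.49 + duty 1020.32 = 18043.25
Buyer's account: 0.00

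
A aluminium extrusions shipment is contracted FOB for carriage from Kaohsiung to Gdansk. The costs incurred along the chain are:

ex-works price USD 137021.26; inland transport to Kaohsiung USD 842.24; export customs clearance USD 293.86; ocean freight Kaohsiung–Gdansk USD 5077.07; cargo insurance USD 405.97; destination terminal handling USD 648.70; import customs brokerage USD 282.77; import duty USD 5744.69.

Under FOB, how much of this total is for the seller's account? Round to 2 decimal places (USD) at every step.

Seller's account: USD 138157.36

FOB: the seller bears costs until goods are on board at the origin port; the buyer bears freight, insurance and all costs thereafter.
Seller's account: goods 137021.26 + inland to port 842.24 + export clearance 293.86 = 138157.36
Buyer's account: freight 5077.07 + insurance 405.97 + destination terminal 648.70 + brokerage 282.77 + duty 5744.69 = 12159.20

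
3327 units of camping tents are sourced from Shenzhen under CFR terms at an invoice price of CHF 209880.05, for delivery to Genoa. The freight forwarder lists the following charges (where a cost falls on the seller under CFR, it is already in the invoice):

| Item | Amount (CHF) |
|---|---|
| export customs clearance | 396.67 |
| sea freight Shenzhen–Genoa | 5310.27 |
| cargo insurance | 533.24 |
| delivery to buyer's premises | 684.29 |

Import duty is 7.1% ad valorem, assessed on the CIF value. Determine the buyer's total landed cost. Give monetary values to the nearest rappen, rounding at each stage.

Total landed cost: CHF 226036.92

CFR: the seller pays costs through ocean freight to the destination port, but not insurance.
Already in the invoice (seller's account under CFR): export clearance, freight — exclude.
CIF value = CFR price + insurance = 209880.05 + 533.24 = 210413.29
Import duty = 210413.29 × 7.1% = 14939.34
Buyer bears: insurance 533.24 + delivery 684.29 + duty 14939.34 = 16156.87
Landed cost = invoice 209880.05 + 16156.87 = 226036.92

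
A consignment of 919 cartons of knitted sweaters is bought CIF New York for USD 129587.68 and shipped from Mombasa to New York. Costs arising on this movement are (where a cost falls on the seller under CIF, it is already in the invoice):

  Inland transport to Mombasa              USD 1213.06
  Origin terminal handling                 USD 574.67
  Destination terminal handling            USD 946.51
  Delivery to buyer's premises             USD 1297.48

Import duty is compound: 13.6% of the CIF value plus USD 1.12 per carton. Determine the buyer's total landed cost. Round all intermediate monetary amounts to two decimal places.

Total landed cost: USD 150484.87

CIF: the seller pays costs through ocean freight and marine insurance to the destination port.
Already in the invoice (seller's account under CIF): inland to port, origin terminal — exclude.
The CIF price already equals the CIF value: 129587.68
Ad valorem component: 129587.68 × 13.6% = 17623.92
Specific component: 919 × 1.12 = 1029.28
Import duty = 17623.92 + 1029.28 = 18653.20
Buyer bears: destination terminal 946.51 + delivery 1297.48 + duty 18653.20 = 20897.19
Landed cost = invoice 129587.68 + 20897.19 = 150484.87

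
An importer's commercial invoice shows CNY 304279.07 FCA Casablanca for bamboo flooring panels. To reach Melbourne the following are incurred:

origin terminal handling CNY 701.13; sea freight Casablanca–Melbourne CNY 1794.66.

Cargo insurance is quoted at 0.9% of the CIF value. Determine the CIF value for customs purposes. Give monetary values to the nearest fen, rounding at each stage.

Let C be the CIF value. C = FCA price + pre-shipment costs + freight + 0.9% × C
C − 0.9% × C = 304279.07 + 701.13 + 1794.66
0.991 × C = 306774.86
C = 306774.86 / 0.991 = 309560.91
Insurance premium = 0.9% × 309560.91 = 2786.05

CIF value: CNY 309560.91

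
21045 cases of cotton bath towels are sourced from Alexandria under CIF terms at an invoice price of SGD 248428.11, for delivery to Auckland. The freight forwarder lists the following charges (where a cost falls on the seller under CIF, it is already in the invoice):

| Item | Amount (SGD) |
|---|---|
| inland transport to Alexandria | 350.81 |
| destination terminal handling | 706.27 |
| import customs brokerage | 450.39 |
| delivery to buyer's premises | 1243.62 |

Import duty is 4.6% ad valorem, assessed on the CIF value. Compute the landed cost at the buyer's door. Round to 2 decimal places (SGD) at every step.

Total landed cost: SGD 262256.08

CIF: the seller pays costs through ocean freight and marine insurance to the destination port.
Already in the invoice (seller's account under CIF): inland to port — exclude.
The CIF price already equals the CIF value: 248428.11
Import duty = 248428.11 × 4.6% = 11427.69
Buyer bears: destination terminal 706.27 + brokerage 450.39 + delivery 1243.62 + duty 11427.69 = 13827.97
Landed cost = invoice 248428.11 + 13827.97 = 262256.08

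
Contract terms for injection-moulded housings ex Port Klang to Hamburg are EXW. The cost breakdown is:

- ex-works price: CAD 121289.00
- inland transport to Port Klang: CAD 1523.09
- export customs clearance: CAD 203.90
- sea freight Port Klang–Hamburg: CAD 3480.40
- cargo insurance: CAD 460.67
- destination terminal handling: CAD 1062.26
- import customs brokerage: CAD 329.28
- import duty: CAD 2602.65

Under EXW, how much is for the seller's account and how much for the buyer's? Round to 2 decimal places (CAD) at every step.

EXW: the seller makes goods available at their premises; the buyer bears all onward costs.
Seller's account: goods 121289.00 = 121289.00
Buyer's account: inland to port 1523.09 + export clearance 203.90 + freight 3480.40 + insurance 460.67 + destination terminal 1062.26 + brokerage 329.28 + duty 2602.65 = 9662.25

Seller: CAD 121289.00; buyer: CAD 9662.25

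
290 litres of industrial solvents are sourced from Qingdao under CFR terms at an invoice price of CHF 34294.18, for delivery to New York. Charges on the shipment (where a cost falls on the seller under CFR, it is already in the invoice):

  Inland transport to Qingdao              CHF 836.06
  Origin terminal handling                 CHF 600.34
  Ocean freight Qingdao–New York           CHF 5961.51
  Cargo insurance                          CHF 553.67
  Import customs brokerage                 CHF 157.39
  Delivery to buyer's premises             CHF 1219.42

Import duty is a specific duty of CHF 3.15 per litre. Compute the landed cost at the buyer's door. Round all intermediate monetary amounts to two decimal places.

CFR: the seller pays costs through ocean freight to the destination port, but not insurance.
Already in the invoice (seller's account under CFR): inland to port, origin terminal, freight — exclude.
CIF value = CFR price + insurance = 34294.18 + 553.67 = 34847.85
Import duty = 290 × 3.15 = 913.50
Buyer bears: insurance 553.67 + brokerage 157.39 + delivery 1219.42 + duty 913.50 = 2843.98
Landed cost = invoice 34294.18 + 2843.98 = 37138.16

Total landed cost: CHF 37138.16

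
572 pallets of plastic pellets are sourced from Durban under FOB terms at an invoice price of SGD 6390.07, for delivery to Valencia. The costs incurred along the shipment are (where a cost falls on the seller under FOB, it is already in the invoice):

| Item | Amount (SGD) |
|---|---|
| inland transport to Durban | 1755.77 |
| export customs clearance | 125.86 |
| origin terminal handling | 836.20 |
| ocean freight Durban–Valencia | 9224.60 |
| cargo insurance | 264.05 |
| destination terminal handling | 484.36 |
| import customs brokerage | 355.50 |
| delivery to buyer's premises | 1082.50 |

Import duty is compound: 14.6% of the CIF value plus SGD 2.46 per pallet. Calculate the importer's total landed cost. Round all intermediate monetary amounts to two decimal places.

FOB: the seller bears costs until goods are on board at the origin port; the buyer bears freight, insurance and all costs thereafter.
Already in the invoice (seller's account under FOB): inland to port, export clearance, origin terminal — exclude.
CIF value = FOB price + freight + insurance = 6390.07 + 9224.60 + 264.05 = 15878.72
Ad valorem component: 15878.72 × 14.6% = 2318.29
Specific component: 572 × 2.46 = 1407.12
Import duty = 2318.29 + 1407.12 = 3725.41
Buyer bears: freight 9224.60 + insurance 264.05 + destination terminal 484.36 + brokerage 355.50 + delivery 1082.50 + duty 3725.41 = 15136.42
Landed cost = invoice 6390.07 + 15136.42 = 21526.49

Total landed cost: SGD 21526.49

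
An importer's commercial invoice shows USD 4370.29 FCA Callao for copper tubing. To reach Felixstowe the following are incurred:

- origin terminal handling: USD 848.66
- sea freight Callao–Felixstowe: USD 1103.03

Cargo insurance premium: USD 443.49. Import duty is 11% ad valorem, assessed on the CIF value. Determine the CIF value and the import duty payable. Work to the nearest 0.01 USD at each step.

CIF value: USD 6765.47; import duty: USD 744.20

CIF = FCA price + pre-shipment costs + freight + insurance
CIF = 4370.29 + 848.66 + 1103.03 + 443.49 = 6765.47
Import duty = 6765.47 × 11% = 744.20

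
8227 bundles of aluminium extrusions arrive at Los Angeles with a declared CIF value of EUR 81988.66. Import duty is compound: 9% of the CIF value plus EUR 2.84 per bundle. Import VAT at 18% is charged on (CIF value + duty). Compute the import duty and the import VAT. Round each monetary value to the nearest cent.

Ad valorem component: 81988.66 × 9% = 7378.98
Specific component: 8227 × 2.84 = 23364.68
Import duty = 7378.98 + 23364.68 = 30743.66
VAT base = CIF + duty = 81988.66 + 30743.66 = 112732.32
Import VAT = 112732.32 × 18% = 20291.82

Import duty: EUR 30743.66; import VAT: EUR 20291.82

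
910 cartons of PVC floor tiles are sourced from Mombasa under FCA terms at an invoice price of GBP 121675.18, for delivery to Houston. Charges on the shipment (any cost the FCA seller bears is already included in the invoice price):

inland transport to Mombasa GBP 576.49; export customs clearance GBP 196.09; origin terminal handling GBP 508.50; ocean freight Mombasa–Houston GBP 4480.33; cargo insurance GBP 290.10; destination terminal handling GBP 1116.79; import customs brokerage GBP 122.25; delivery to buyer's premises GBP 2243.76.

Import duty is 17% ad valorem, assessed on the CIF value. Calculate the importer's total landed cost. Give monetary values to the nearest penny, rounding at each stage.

Total landed cost: GBP 152019.11

FCA: the seller delivers export-cleared goods to the carrier; the buyer bears costs from that point.
Already in the invoice (seller's account under FCA): inland to port, export clearance — exclude.
CIF value = FCA price + origin terminal + freight + insurance = 121675.18 + 508.50 + 4480.33 + 290.10 = 126954.11
Import duty = 126954.11 × 17% = 21582.20
Buyer bears: origin terminal 508.50 + freight 4480.33 + insurance 290.10 + destination terminal 1116.79 + brokerage 122.25 + delivery 2243.76 + duty 21582.20 = 30343.93
Landed cost = invoice 121675.18 + 30343.93 = 152019.11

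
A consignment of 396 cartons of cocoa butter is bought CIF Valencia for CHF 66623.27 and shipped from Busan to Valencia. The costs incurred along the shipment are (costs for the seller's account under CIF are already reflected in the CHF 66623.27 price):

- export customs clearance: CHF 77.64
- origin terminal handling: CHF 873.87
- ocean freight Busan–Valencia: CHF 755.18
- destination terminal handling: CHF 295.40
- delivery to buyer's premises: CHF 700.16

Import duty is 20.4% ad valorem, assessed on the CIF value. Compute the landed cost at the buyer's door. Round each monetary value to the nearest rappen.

Total landed cost: CHF 81209.98

CIF: the seller pays costs through ocean freight and marine insurance to the destination port.
Already in the invoice (seller's account under CIF): export clearance, origin terminal, freight — exclude.
The CIF price already equals the CIF value: 66623.27
Import duty = 66623.27 × 20.4% = 13591.15
Buyer bears: destination terminal 295.40 + delivery 700.16 + duty 13591.15 = 14586.71
Landed cost = invoice 66623.27 + 14586.71 = 81209.98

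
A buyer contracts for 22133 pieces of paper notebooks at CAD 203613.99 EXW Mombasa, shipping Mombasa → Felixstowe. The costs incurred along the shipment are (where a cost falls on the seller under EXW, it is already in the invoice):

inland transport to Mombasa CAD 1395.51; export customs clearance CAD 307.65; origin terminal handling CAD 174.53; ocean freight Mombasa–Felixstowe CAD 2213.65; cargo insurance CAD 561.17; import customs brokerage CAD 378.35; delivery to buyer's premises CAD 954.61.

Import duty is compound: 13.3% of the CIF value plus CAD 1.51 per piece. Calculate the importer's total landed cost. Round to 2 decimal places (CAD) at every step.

Total landed cost: CAD 270719.73

EXW: the seller makes goods available at their premises; the buyer bears all onward costs.
CIF value = EXW price + inland to port + export clearance + origin terminal + freight + insurance = 203613.99 + 1395.51 + 307.65 + 174.53 + 2213.65 + 561.17 = 208266.50
Ad valorem component: 208266.50 × 13.3% = 27699.44
Specific component: 22133 × 1.51 = 33420.83
Import duty = 27699.44 + 33420.83 = 61120.27
Buyer bears: inland to port 1395.51 + export clearance 307.65 + origin terminal 174.53 + freight 2213.65 + insurance 561.17 + brokerage 378.35 + delivery 954.61 + duty 61120.27 = 67105.74
Landed cost = invoice 203613.99 + 67105.74 = 270719.73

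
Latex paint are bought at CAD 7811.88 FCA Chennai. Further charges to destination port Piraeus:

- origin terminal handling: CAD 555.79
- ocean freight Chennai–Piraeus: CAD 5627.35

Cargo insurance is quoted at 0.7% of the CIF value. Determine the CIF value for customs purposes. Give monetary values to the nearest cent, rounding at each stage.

CIF value: CAD 14093.68

Let C be the CIF value. C = FCA price + pre-shipment costs + freight + 0.7% × C
C − 0.7% × C = 7811.88 + 555.79 + 5627.35
0.993 × C = 13995.02
C = 13995.02 / 0.993 = 14093.68
Insurance premium = 0.7% × 14093.68 = 98.66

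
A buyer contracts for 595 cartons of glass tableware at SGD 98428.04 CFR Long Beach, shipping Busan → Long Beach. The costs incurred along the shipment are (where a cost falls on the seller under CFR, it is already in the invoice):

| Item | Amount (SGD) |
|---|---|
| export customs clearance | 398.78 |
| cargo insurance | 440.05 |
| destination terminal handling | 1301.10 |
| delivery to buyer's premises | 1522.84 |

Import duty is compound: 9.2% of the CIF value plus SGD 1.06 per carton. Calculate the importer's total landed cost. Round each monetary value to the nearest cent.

CFR: the seller pays costs through ocean freight to the destination port, but not insurance.
Already in the invoice (seller's account under CFR): export clearance — exclude.
CIF value = CFR price + insurance = 98428.04 + 440.05 = 98868.09
Ad valorem component: 98868.09 × 9.2% = 9095.86
Specific component: 595 × 1.06 = 630.70
Import duty = 9095.86 + 630.70 = 9726.56
Buyer bears: insurance 440.05 + destination terminal 1301.10 + delivery 1522.84 + duty 9726.56 = 12990.55
Landed cost = invoice 98428.04 + 12990.55 = 111418.59

Total landed cost: SGD 111418.59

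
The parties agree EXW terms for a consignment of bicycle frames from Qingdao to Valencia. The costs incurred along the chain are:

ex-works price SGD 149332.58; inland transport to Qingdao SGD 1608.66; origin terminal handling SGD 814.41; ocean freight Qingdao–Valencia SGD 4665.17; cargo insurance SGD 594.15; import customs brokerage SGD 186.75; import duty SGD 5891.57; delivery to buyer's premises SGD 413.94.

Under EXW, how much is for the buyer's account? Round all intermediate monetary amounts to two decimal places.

Buyer's account: SGD 14174.65

EXW: the seller makes goods available at their premises; the buyer bears all onward costs.
Seller's account: goods 149332.58 = 149332.58
Buyer's account: inland to port 1608.66 + origin terminal 814.41 + freight 4665.17 + insurance 594.15 + brokerage 186.75 + duty 5891.57 + delivery 413.94 = 14174.65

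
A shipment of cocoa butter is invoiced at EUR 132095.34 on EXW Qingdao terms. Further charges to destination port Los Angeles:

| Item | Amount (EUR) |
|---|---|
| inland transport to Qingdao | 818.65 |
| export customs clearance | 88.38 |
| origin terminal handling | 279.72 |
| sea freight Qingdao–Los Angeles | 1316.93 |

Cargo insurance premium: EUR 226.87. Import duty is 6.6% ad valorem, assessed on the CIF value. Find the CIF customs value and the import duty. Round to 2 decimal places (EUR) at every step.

CIF = EXW price + pre-shipment costs + freight + insurance
CIF = 132095.34 + 818.65 + 88.38 + 279.72 + 1316.93 + 226.87 = 134825.89
Import duty = 134825.89 × 6.6% = 8898.51

CIF value: EUR 134825.89; import duty: EUR 8898.51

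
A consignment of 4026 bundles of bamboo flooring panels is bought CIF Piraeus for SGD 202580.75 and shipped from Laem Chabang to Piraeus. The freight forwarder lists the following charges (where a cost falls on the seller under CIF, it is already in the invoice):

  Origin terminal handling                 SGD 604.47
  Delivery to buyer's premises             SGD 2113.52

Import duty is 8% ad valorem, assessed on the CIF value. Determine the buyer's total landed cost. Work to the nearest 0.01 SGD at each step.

Total landed cost: SGD 220900.73

CIF: the seller pays costs through ocean freight and marine insurance to the destination port.
Already in the invoice (seller's account under CIF): origin terminal — exclude.
The CIF price already equals the CIF value: 202580.75
Import duty = 202580.75 × 8% = 16206.46
Buyer bears: delivery 2113.52 + duty 16206.46 = 18319.98
Landed cost = invoice 202580.75 + 18319.98 = 220900.73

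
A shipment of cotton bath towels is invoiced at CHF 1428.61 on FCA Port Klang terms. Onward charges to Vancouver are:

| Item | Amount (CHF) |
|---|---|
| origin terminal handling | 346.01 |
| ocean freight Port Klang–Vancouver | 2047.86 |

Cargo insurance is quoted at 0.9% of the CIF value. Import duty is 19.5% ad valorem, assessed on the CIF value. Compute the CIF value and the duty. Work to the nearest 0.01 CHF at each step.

CIF value: CHF 3857.19; import duty: CHF 752.15

Let C be the CIF value. C = FCA price + pre-shipment costs + freight + 0.9% × C
C − 0.9% × C = 1428.61 + 346.01 + 2047.86
0.991 × C = 3822.48
C = 3822.48 / 0.991 = 3857.19
Insurance premium = 0.9% × 3857.19 = 34.71
Import duty = 3857.19 × 19.5% = 752.15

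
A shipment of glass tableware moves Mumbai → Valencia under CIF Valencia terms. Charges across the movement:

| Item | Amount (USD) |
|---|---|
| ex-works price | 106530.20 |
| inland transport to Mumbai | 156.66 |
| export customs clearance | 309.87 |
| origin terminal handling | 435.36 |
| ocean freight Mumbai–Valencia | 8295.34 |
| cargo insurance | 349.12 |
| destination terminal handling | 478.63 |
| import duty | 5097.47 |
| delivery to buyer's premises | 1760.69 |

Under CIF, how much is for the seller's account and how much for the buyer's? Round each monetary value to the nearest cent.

Seller: USD 116076.55; buyer: USD 7336.79

CIF: the seller pays costs through ocean freight and marine insurance to the destination port.
Seller's account: goods 106530.20 + inland to port 156.66 + export clearance 309.87 + origin terminal 435.36 + freight 8295.34 + insurance 349.12 = 116076.55
Buyer's account: destination terminal 478.63 + duty 5097.47 + delivery 1760.69 = 7336.79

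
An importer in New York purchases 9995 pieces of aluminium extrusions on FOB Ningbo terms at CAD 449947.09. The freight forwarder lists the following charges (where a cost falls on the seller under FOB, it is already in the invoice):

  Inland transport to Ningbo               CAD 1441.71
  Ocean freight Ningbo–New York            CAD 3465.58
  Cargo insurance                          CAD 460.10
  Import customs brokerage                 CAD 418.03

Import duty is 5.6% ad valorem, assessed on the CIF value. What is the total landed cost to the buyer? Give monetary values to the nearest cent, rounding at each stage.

FOB: the seller bears costs until goods are on board at the origin port; the buyer bears freight, insurance and all costs thereafter.
Already in the invoice (seller's account under FOB): inland to port — exclude.
CIF value = FOB price + freight + insurance = 449947.09 + 3465.58 + 460.10 = 453872.77
Import duty = 453872.77 × 5.6% = 25416.88
Buyer bears: freight 3465.58 + insurance 460.10 + brokerage 418.03 + duty 25416.88 = 29760.59
Landed cost = invoice 449947.09 + 29760.59 = 479707.68

Total landed cost: CAD 479707.68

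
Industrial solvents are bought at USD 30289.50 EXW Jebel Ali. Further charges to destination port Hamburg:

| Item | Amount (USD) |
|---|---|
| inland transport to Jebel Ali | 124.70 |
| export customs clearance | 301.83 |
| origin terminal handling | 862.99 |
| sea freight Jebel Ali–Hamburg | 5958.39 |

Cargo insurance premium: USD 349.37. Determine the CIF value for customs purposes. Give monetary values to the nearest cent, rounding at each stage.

CIF value: USD 37886.78

CIF = EXW price + pre-shipment costs + freight + insurance
CIF = 30289.50 + 124.70 + 301.83 + 862.99 + 5958.39 + 349.37 = 37886.78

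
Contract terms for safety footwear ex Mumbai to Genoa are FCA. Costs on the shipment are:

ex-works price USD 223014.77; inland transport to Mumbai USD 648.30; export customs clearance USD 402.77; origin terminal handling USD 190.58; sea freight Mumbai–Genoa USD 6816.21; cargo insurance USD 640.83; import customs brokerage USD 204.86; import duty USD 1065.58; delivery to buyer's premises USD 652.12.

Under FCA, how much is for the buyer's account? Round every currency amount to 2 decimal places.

FCA: the seller delivers export-cleared goods to the carrier; the buyer bears costs from that point.
Seller's account: goods 223014.77 + inland to port 648.30 + export clearance 402.77 = 224065.84
Buyer's account: origin terminal 190.58 + freight 6816.21 + insurance 640.83 + brokerage 204.86 + duty 1065.58 + delivery 652.12 = 9570.18

Buyer's account: USD 9570.18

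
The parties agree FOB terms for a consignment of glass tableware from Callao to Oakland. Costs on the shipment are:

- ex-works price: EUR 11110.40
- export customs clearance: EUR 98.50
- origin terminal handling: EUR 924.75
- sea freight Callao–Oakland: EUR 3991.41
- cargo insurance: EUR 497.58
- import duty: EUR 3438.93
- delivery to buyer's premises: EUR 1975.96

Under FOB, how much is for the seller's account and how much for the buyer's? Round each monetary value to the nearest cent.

Seller: EUR 12133.65; buyer: EUR 9903.88

FOB: the seller bears costs until goods are on board at the origin port; the buyer bears freight, insurance and all costs thereafter.
Seller's account: goods 11110.40 + export clearance 98.50 + origin terminal 924.75 = 12133.65
Buyer's account: freight 3991.41 + insurance 497.58 + duty 3438.93 + delivery 1975.96 = 9903.88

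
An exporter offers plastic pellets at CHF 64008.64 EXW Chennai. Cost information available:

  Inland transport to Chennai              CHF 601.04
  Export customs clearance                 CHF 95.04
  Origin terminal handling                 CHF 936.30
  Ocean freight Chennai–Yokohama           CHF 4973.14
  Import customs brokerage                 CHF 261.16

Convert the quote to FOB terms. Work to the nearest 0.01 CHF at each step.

FOB price: CHF 65641.02

Not relevant to the conversion: freight, brokerage — on the buyer under both terms; not part of either seller's price.
From EXW to FOB, the seller additionally bears: inland to port, export clearance, origin terminal.
FOB price = 64008.64 + 601.04 + 95.04 + 936.30 = 65641.02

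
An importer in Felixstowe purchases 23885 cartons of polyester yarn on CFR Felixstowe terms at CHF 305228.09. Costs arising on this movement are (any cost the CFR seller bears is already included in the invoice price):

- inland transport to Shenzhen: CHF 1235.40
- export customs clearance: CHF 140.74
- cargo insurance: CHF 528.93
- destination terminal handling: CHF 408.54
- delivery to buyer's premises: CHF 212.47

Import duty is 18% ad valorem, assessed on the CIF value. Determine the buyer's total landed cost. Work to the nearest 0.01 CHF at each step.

Total landed cost: CHF 361414.29

CFR: the seller pays costs through ocean freight to the destination port, but not insurance.
Already in the invoice (seller's account under CFR): inland to port, export clearance — exclude.
CIF value = CFR price + insurance = 305228.09 + 528.93 = 305757.02
Import duty = 305757.02 × 18% = 55036.26
Buyer bears: insurance 528.93 + destination terminal 408.54 + delivery 212.47 + duty 55036.26 = 56186.20
Landed cost = invoice 305228.09 + 56186.20 = 361414.29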